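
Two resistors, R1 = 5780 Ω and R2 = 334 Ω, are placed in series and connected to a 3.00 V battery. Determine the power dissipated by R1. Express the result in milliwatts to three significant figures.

The current is common to all series resistors; compute it, then apply P = I²R for the target.
R_total = 5780 + 334 = 6114 Ω
I = V / R_total = 3.00 / 6114 = 0.0004907 A
P_R1 = I² × R1 = (0.0004907)² × 5780 = 0.001392 W

1.39 mW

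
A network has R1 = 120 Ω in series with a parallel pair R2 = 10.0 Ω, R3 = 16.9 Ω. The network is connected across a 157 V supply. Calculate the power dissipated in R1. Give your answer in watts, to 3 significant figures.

Reduce the parallel pair to R_p first; the network is then a simple series string.
R_p = (10.0×16.9)/(10.0+16.9) = 6.283 Ω
R_total = 120 + 6.283 = 126.3 Ω
I = V / R_total = 157 / 126.3 = 1.243 A
R1 is in the main series path, so its power is I²R1.
P_R1 = (1.243)² × 120 = 185.5 W

185 W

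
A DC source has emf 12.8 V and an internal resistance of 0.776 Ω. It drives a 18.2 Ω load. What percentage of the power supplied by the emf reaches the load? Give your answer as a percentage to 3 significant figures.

95.9 %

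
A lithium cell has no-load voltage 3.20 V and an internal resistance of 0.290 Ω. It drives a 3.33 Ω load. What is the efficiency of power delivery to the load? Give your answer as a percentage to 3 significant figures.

92.0 %

Both r and R carry the same current, so the power split is just the resistance split: η = R/(R+r).
η = R / (R + r) = 3.33 / (3.33 + 0.290) = 0.9199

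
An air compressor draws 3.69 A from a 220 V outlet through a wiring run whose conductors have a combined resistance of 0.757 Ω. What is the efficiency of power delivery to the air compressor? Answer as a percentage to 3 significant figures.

98.7 %

The wiring run carries the full 3.69 A.
P_line = I² R_line = (3.690)² × 0.757 = 10.31 W
P_source = V I = 220 × 3.690 = 811.8 W; P_load = 801.5 W
η = P_load / P_source = 801.5 / 811.8 = 0.9873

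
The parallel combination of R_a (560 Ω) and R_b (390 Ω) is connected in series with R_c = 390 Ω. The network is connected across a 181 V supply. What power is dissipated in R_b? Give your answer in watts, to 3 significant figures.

11.6 W

Reduce the parallel combination to a single R_p; the circuit then becomes R_p in series with the remaining resistor.
R_p = (560×390)/(560+390) = 229.9 Ω
R_total = R_p + 390 = 229.9 + 390 = 619.9 Ω
I = V / R_total = 181 / 619.9 = 0.2920 A
Voltage across the parallel pair: V_p = I × R_p = 0.2920 × 229.9 = 67.13 V
R_b sits across V_p; its power is V_p²/R.
P_R_b = (67.13)² / 390 = 11.55 W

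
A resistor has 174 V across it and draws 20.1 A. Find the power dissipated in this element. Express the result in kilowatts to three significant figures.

3.50 kW

Both the voltage across and the current through the element are known, so P = V I applies directly.
P = 174 V × 20.10 A = 3497 W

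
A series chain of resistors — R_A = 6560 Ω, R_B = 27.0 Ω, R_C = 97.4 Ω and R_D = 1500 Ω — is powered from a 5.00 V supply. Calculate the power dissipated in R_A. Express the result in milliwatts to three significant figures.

2.45 mW

Every series element carries the same I. Get I from the total resistance, then P = I² × R_A.
R_total = 6560 + 27.0 + 97.4 + 1500 = 8184 Ω
I = V / R_total = 5.00 / 8184 = 0.0006109 A
P_R_A = I² × R_A = (0.0006109)² × 6560 = 0.002448 W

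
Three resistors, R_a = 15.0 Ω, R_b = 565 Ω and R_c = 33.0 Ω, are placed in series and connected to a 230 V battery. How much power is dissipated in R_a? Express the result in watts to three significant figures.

Series elements share the same current, so find I first, then use P = I²R.
R_total = 15.0 + 565 + 33.0 = 613.0 Ω
I = V / R_total = 230 / 613.0 = 0.3752 A
P_R_a = I² × R_a = (0.3752)² × 15.0 = 2.112 W

2.11 W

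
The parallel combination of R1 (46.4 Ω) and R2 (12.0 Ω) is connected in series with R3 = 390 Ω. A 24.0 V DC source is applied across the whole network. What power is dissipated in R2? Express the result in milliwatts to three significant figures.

Collapse the R1‖R2 pair into one equivalent R_p; then R_p and R3 form a series string.
R_p = (46.4×12.0)/(46.4+12.0) = 9.534 Ω
R_total = R_p + 390 = 9.534 + 390 = 399.5 Ω
I = V / R_total = 24.0 / 399.5 = 0.06007 A
Voltage across the parallel pair: V_p = I × R_p = 0.06007 × 9.534 = 0.5727 V
R2 has V_p across it, so P = V_p²/R2.
P_R2 = (0.5727)² / 12.0 = 0.02733 W

27.3 mW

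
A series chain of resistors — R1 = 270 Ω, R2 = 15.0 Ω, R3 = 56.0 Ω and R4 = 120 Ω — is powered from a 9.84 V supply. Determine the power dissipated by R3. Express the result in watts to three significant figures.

0.0255 W

Every series element carries the same I. Get I from the total resistance, then P = I² × R3.
R_total = 270 + 15.0 + 56.0 + 120 = 461.0 Ω
I = V / R_total = 9.84 / 461.0 = 0.02134 A
P_R3 = I² × R3 = (0.02134)² × 56.0 = 0.02551 W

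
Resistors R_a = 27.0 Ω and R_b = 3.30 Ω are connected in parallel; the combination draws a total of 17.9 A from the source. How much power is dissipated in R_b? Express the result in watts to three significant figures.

The branches share the same voltage, but only the total current is given — find V from the equivalent resistance first.
1/R_eq = 1/27.0 + 1/3.30 ⇒ R_eq = 2.941 Ω
V = I_total × R_eq = 17.90 × 2.941 = 52.64 V
P_R_b = V² / R_b = (52.64)² / 3.30 = 839.6 W

840 W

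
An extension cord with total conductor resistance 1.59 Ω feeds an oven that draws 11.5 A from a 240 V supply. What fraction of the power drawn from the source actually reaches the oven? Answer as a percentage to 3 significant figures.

92.4 %

The extension cord carries the full 11.5 A.
P_line = I² R_line = (11.50)² × 1.59 = 210.3 W
P_source = V I = 240 × 11.50 = 2760 W; P_load = 2550 W
η = P_load / P_source = 2550 / 2760 = 0.9238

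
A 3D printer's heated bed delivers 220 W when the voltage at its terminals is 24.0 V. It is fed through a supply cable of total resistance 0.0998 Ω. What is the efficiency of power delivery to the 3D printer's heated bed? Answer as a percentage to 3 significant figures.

96.3 %

I = P / V = 220 / 24.0 = 9.167 A through the supply cable.
P_line = I² R_line = (9.167)² × 0.0998 = 8.386 W
P_source = P_load + P_line = 220.0 + 8.386 = 228.4 W
η = P_load / P_source = 220.0 / 228.4 = 0.9633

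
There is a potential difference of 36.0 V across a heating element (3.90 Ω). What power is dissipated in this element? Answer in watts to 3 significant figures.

332 W

With V across and R both known, P = V²/R gives the dissipation directly.
P = (36.0 V)² / 3.90 Ω = 332.3 W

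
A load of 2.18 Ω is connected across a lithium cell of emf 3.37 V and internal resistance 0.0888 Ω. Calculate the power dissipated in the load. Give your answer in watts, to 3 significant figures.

4.81 W

Load and internal resistance form a series loop — compute the loop current, then the load power via I²R.
I = ε / (r + R) = 3.37 / (0.0888 + 2.18) = 1.485 A
P_load = I² R = (1.485)² × 2.18 = 4.810 W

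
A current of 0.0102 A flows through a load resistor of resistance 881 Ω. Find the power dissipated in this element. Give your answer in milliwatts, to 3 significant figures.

91.7 mW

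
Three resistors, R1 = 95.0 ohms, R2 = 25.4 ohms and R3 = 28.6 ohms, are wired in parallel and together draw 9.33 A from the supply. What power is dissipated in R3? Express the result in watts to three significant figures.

423 W

We need the common branch voltage; get it from I_total × R_eq, then P = V²/R for the branch.
1/R_eq = 1/95.0 + 1/25.4 + 1/28.6 ⇒ R_eq = 11.78 Ω
V = I_total × R_eq = 9.330 × 11.78 = 109.9 V
P_R3 = V² / R3 = (109.9)² / 28.6 = 422.6 W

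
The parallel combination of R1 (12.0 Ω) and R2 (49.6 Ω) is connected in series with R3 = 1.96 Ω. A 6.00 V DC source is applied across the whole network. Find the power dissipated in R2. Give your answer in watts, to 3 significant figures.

0.502 W

Reduce the parallel combination to a single R_p; the circuit then becomes R_p in series with the remaining resistor.
R_p = (12.0×49.6)/(12.0+49.6) = 9.662 Ω
R_total = R_p + 1.96 = 9.662 + 1.96 = 11.62 Ω
I = V / R_total = 6.00 / 11.62 = 0.5162 A
Voltage across the parallel pair: V_p = I × R_p = 0.5162 × 9.662 = 4.988 V
R2 has V_p across it, so P = V_p²/R2.
P_R2 = (4.988)² / 49.6 = 0.5016 W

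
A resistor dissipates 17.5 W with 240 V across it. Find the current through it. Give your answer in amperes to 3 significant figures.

The two known quantities fix the third via I = P / V.
I = 17.5 / 240 = 0.07292 A

0.0729 A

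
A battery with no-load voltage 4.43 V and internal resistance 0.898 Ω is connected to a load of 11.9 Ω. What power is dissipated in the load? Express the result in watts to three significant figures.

Load and internal resistance form a series loop — compute the loop current, then the load power via I²R.
I = ε / (r + R) = 4.43 / (0.898 + 11.9) = 0.3461 A
P_load = I² R = (0.3461)² × 11.9 = 1.426 W

1.43 W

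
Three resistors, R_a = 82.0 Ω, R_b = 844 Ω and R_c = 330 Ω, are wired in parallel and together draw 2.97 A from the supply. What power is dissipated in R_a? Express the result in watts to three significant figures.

The branches share the same voltage, but only the total current is given — find V from the equivalent resistance first.
1/R_eq = 1/82.0 + 1/844 + 1/330 ⇒ R_eq = 60.94 Ω
V = I_total × R_eq = 2.970 × 60.94 = 181.0 V
P_R_a = V² / R_a = (181.0)² / 82.0 = 399.5 W

399 W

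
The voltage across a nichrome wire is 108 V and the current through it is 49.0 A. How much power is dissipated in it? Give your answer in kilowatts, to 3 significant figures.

5.29 kW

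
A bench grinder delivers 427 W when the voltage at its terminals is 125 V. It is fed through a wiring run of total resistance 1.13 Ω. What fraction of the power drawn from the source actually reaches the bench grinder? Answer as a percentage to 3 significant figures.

I = P / V = 427 / 125 = 3.416 A through the wiring run.
P_line = I² R_line = (3.416)² × 1.13 = 13.19 W
P_source = P_load + P_line = 427.0 + 13.19 = 440.2 W
η = P_load / P_source = 427.0 / 440.2 = 0.9700

97.0 %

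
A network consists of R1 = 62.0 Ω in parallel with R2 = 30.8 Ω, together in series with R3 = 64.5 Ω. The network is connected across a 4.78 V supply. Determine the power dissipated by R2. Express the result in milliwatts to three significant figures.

43.4 mW

First find R_p for the parallel pair, then treat R_p + R3 as a series loop.
R_p = (62.0×30.8)/(62.0+30.8) = 20.58 Ω
R_total = R_p + 64.5 = 20.58 + 64.5 = 85.08 Ω
I = V / R_total = 4.78 / 85.08 = 0.05618 A
Voltage across the parallel pair: V_p = I × R_p = 0.05618 × 20.58 = 1.156 V
Use P = V²/R for R2 with V = V_p.
P_R2 = (1.156)² / 30.8 = 0.04340 W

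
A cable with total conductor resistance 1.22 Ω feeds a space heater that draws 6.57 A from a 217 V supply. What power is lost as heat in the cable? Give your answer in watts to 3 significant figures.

52.7 W

The cable is a series resistance carrying the load current; its dissipation is I²R_line.
The cable carries the full 6.57 A.
P_line = I² R_line = (6.570)² × 1.22 = 52.66 W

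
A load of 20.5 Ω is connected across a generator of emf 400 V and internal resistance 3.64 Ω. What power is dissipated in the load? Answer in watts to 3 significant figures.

5630 W

Load and internal resistance form a series loop — compute the loop current, then the load power via I²R.
I = ε / (r + R) = 400 / (3.64 + 20.5) = 16.57 A
P_load = I² R = (16.57)² × 20.5 = 5629 W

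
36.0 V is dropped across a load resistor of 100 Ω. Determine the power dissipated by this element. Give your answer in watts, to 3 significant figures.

13.0 W

We know the drop across the element and its resistance — P = V²/R, one step.
P = (36.0 V)² / 100 Ω = 12.96 W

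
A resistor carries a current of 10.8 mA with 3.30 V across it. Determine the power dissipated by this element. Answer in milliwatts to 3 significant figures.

Both the voltage across and the current through the element are known, so P = V I applies directly.
P = 3.30 V × 0.01080 A = 0.03564 W

35.6 mW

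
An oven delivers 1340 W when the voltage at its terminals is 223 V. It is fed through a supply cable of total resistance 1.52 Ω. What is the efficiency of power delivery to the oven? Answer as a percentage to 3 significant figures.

I = P / V = 1340 / 223 = 6.009 A through the supply cable.
P_line = I² R_line = (6.009)² × 1.52 = 54.88 W
P_source = P_load + P_line = 1340 + 54.88 = 1395 W
η = P_load / P_source = 1340 / 1395 = 0.9607

96.1 %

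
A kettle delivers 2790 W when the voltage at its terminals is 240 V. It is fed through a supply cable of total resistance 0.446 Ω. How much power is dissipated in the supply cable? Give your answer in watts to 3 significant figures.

Line loss is just I²R for the cable — we know both I and R_line directly.
I = P / V = 2790 / 240 = 11.62 A through the supply cable.
P_line = I² R_line = (11.62)² × 0.446 = 60.27 W

60.3 W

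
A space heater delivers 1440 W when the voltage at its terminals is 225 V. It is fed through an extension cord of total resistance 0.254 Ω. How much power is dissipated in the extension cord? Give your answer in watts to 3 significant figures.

10.4 W

The extension cord is a series resistance carrying the load current; its dissipation is I²R_line.
I = P / V = 1440 / 225 = 6.400 A through the extension cord.
P_line = I² R_line = (6.400)² × 0.254 = 10.40 W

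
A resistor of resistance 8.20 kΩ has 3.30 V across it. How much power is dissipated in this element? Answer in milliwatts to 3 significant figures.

1.33 mW

V and R are stated; P = V²/R avoids computing the current.
P = (3.30 V)² / 8200 Ω = 0.001328 W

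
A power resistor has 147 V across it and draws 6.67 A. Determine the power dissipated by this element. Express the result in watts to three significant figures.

980 W

V and I are known directly — P = V I, no intermediate step needed.
P = 147 V × 6.670 A = 980.5 W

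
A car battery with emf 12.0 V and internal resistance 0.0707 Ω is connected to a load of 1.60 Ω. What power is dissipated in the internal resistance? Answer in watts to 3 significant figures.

3.65 W

r is in series with the load, so it carries the full circuit current — the loss in it is I²r.
I = ε / (r + R) = 12.0 / (0.0707 + 1.60) = 7.183 A
P_int = I² r = (7.183)² × 0.0707 = 3.647 W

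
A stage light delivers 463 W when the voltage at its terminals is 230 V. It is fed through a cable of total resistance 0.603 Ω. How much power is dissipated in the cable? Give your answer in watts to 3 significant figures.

2.44 W

The cable is a series resistance carrying the load current; its dissipation is I²R_line.
I = P / V = 463 / 230 = 2.013 A through the cable.
P_line = I² R_line = (2.013)² × 0.603 = 2.444 W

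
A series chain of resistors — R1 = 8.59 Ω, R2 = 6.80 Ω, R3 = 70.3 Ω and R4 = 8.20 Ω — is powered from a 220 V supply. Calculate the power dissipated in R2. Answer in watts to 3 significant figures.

Every series element carries the same I. Get I from the total resistance, then P = I² × R2.
R_total = 8.59 + 6.80 + 70.3 + 8.20 = 93.89 Ω
I = V / R_total = 220 / 93.89 = 2.343 A
P_R2 = I² × R2 = (2.343)² × 6.80 = 37.33 W

37.3 W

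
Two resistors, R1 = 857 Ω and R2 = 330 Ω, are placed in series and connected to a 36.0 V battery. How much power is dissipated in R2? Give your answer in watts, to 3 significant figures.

Since the resistors are in series they all carry the loop current I = V/R_total; the power in any one is I²R.
R_total = 857 + 330 = 1187 Ω
I = V / R_total = 36.0 / 1187 = 0.03033 A
P_R2 = I² × R2 = (0.03033)² × 330 = 0.3035 W

0.304 W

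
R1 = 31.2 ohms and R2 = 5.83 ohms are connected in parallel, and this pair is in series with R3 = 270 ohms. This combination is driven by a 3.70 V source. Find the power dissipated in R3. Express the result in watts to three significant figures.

0.0489 W

Combine R1 and R2 into their parallel equivalent first, reducing the network to two series resistors.
R_p = (31.2×5.83)/(31.2+5.83) = 4.912 Ω
R_total = R_p + 270 = 4.912 + 270 = 274.9 Ω
I = V / R_total = 3.70 / 274.9 = 0.01346 A
All the supply current flows through R3; use P = I²R3.
P_R3 = (0.01346)² × 270 = 0.04891 W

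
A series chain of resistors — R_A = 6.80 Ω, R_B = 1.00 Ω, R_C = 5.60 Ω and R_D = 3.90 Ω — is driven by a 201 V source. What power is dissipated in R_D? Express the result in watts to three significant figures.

526 W

Every series element carries the same I. Get I from the total resistance, then P = I² × R_D.
R_total = 6.80 + 1.00 + 5.60 + 3.90 = 17.30 Ω
I = V / R_total = 201 / 17.30 = 11.62 A
P_R_D = I² × R_D = (11.62)² × 3.90 = 526.5 W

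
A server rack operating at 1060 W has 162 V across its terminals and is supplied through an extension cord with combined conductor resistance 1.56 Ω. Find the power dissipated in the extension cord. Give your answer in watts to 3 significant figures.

The extension cord is a series resistance carrying the load current; its dissipation is I²R_line.
I = P / V = 1060 / 162 = 6.543 A through the extension cord.
P_line = I² R_line = (6.543)² × 1.56 = 66.79 W

66.8 W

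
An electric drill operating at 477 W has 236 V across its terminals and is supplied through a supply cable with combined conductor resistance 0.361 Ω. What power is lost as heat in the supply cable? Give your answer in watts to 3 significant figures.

1.47 W

Only the current and the line resistance are needed for the I²R loss.
I = P / V = 477 / 236 = 2.021 A through the supply cable.
P_line = I² R_line = (2.021)² × 0.361 = 1.475 W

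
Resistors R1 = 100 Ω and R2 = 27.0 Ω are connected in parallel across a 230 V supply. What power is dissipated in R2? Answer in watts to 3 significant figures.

Every branch has 230 V across it, so for R2 the power is simply V²/R.
P_R2 = V² / R2 = (230)² / 27.0 Ω = 1959 W

1960 W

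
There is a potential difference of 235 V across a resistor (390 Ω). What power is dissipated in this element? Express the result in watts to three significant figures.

142 W

V and R are stated; P = V²/R avoids computing the current.
P = (235 V)² / 390 Ω = 141.6 W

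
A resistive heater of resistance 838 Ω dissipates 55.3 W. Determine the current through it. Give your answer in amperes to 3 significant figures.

Inverting the appropriate power form: I = √(P / R).
I = √(55.3 / 838) = 0.2569 A

0.257 A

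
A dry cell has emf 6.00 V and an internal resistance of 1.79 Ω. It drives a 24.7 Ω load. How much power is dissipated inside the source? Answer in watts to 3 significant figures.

The source's internal resistance is just another series element carrying I; its dissipation is I²r.
I = ε / (r + R) = 6.00 / (1.79 + 24.7) = 0.2265 A
P_int = I² r = (0.2265)² × 1.79 = 0.09183 W

0.0918 W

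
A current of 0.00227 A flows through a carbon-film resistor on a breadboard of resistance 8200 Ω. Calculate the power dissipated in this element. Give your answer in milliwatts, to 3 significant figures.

42.3 mW

Current and resistance are given, so P = I²R is the direct form.
P = (0.002270 A)² × 8200 Ω = 0.04225 W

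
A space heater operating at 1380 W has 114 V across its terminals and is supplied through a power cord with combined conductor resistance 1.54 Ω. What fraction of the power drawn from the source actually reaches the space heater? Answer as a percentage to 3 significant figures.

85.9 %

I = P / V = 1380 / 114 = 12.11 A through the power cord.
P_line = I² R_line = (12.11)² × 1.54 = 225.7 W
P_source = P_load + P_line = 1380 + 225.7 = 1606 W
η = P_load / P_source = 1380 / 1606 = 0.8595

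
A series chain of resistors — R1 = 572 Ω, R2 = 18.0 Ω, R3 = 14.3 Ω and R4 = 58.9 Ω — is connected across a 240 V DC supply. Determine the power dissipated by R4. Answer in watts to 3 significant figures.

Since the resistors are in series they all carry the loop current I = V/R_total; the power in any one is I²R.
R_total = 572 + 18.0 + 14.3 + 58.9 = 663.2 Ω
I = V / R_total = 240 / 663.2 = 0.3619 A
P_R4 = I² × R4 = (0.3619)² × 58.9 = 7.713 W

7.71 W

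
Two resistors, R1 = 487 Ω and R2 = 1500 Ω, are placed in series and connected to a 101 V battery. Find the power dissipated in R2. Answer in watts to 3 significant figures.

3.88 W

Since the resistors are in series they all carry the loop current I = V/R_total; the power in any one is I²R.
R_total = 487 + 1500 = 1987 Ω
I = V / R_total = 101 / 1987 = 0.05083 A
P_R2 = I² × R2 = (0.05083)² × 1500 = 3.876 W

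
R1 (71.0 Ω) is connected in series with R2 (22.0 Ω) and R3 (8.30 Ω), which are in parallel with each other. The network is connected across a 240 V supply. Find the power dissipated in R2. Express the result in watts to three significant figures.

16.0 W

Reduce the parallel pair to R_p first; the network is then a simple series string.
R_p = (22.0×8.30)/(22.0+8.30) = 6.026 Ω
R_total = 71.0 + 6.026 = 77.03 Ω
I = V / R_total = 240 / 77.03 = 3.116 A
Voltage across the parallel pair: V_p = I × R_p = 3.116 × 6.026 = 18.78 V
R2 is across V_p, so use P = V²/R for that branch.
P_R2 = (18.78)² / 22.0 = 16.03 W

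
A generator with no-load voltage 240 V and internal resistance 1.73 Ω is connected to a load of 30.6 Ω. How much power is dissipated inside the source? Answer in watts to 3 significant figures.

The source's internal resistance is just another series element carrying I; its dissipation is I²r.
I = ε / (r + R) = 240 / (1.73 + 30.6) = 7.423 A
P_int = I² r = (7.423)² × 1.73 = 95.34 W

95.3 W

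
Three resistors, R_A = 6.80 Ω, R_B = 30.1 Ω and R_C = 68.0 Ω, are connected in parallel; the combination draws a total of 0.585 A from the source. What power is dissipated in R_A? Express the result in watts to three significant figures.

1.32 W

The branches share the same voltage, but only the total current is given — find V from the equivalent resistance first.
1/R_eq = 1/6.80 + 1/30.1 + 1/68.0 ⇒ R_eq = 5.129 Ω
V = I_total × R_eq = 0.5850 × 5.129 = 3.000 V
P_R_A = V² / R_A = (3.000)² / 6.80 = 1.324 W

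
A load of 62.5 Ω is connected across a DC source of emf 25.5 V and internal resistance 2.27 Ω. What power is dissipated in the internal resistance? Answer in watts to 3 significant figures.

0.352 W

The source's internal resistance is just another series element carrying I; its dissipation is I²r.
I = ε / (r + R) = 25.5 / (2.27 + 62.5) = 0.3937 A
P_int = I² r = (0.3937)² × 2.27 = 0.3519 W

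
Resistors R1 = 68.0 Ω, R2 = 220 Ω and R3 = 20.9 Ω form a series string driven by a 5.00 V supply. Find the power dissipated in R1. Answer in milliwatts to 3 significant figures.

17.8 mW

Since the resistors are in series they all carry the loop current I = V/R_total; the power in any one is I²R.
R_total = 68.0 + 220 + 20.9 = 308.9 Ω
I = V / R_total = 5.00 / 308.9 = 0.01619 A
P_R1 = I² × R1 = (0.01619)² × 68.0 = 0.01782 W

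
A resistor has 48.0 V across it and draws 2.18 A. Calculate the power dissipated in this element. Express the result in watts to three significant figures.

Both the voltage across and the current through the element are known, so P = V I applies directly.
P = 48.0 V × 2.180 A = 104.6 W

105 W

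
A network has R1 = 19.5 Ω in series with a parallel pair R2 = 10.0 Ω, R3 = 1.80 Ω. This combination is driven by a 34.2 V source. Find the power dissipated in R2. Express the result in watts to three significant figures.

Reduce the parallel pair to R_p first; the network is then a simple series string.
R_p = (10.0×1.80)/(10.0+1.80) = 1.525 Ω
R_total = 19.5 + 1.525 = 21.03 Ω
I = V / R_total = 34.2 / 21.03 = 1.627 A
Voltage across the parallel pair: V_p = I × R_p = 1.627 × 1.525 = 2.481 V
With V_p across R2, its power is V_p²/R2.
P_R2 = (2.481)² / 10.0 = 0.6157 W

0.616 W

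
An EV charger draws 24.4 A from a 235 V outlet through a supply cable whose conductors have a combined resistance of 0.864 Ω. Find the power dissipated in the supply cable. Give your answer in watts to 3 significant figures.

The supply cable is a series resistance carrying the load current; its dissipation is I²R_line.
The supply cable carries the full 24.4 A.
P_line = I² R_line = (24.40)² × 0.864 = 514.4 W

514 W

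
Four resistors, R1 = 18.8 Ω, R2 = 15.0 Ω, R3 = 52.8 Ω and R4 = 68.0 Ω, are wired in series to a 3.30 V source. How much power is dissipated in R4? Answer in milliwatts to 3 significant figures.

31.0 mW

The current is common to all series resistors; compute it, then apply P = I²R for the target.
R_total = 18.8 + 15.0 + 52.8 + 68.0 = 154.6 Ω
I = V / R_total = 3.30 / 154.6 = 0.02135 A
P_R4 = I² × R4 = (0.02135)² × 68.0 = 0.03098 W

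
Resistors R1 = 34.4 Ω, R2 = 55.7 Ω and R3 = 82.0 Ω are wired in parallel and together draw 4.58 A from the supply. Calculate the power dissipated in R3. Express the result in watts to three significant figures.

The branches share the same voltage, but only the total current is given — find V from the equivalent resistance first.
1/R_eq = 1/34.4 + 1/55.7 + 1/82.0 ⇒ R_eq = 16.89 Ω
V = I_total × R_eq = 4.580 × 16.89 = 77.34 V
P_R3 = V² / R3 = (77.34)² / 82.0 = 72.95 W

72.9 W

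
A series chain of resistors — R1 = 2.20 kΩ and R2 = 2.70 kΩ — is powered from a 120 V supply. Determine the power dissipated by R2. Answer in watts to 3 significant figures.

1.62 W

In a series string the same current flows through every resistor — find that current, then P = I²R for the one we want.
R_total = (2.20 + 2.70) kΩ = 4900 Ω
I = V / R_total = 120 / 4900 = 0.02449 A
P_R2 = I² × R2 = (0.02449)² × 2700 = 1.619 W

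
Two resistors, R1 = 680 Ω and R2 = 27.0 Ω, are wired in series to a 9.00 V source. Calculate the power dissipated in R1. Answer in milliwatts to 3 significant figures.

Series elements share the same current, so find I first, then use P = I²R.
R_total = 680 + 27.0 = 707.0 Ω
I = V / R_total = 9.00 / 707.0 = 0.01273 A
P_R1 = I² × R1 = (0.01273)² × 680 = 0.1102 W

110 mW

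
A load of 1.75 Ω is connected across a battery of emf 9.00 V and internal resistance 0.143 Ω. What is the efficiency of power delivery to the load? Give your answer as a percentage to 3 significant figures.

Both r and R carry the same current, so the power split is just the resistance split: η = R/(R+r).
η = R / (R + r) = 1.75 / (1.75 + 0.143) = 0.9245

92.4 %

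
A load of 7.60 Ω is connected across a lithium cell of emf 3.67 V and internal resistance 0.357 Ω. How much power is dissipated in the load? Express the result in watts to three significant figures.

1.62 W

Find the circuit current first, then P = I²R for the load (series elements share I).
I = ε / (r + R) = 3.67 / (0.357 + 7.60) = 0.4612 A
P_load = I² R = (0.4612)² × 7.60 = 1.617 W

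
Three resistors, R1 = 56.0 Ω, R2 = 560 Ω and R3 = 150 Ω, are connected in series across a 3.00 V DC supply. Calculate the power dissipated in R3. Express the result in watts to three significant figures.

In a series string the same current flows through every resistor — find that current, then P = I²R for the one we want.
R_total = 56.0 + 560 + 150 = 766.0 Ω
I = V / R_total = 3.00 / 766.0 = 0.003916 A
P_R3 = I² × R3 = (0.003916)² × 150 = 0.002301 W

0.00230 W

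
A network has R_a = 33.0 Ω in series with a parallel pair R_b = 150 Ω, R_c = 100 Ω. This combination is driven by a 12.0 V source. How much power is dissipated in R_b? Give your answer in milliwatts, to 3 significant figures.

Collapse R_b‖R_c to a single equivalent, reducing the network to two series elements.
R_p = (150×100)/(150+100) = 60.00 Ω
R_total = 33.0 + 60.00 = 93.00 Ω
I = V / R_total = 12.0 / 93.00 = 0.1290 A
Voltage across the parallel pair: V_p = I × R_p = 0.1290 × 60.00 = 7.742 V
R_b sees V_p directly, so P = V_p² / R_b.
P_R_b = (7.742)² / 150 = 0.3996 W

400 mW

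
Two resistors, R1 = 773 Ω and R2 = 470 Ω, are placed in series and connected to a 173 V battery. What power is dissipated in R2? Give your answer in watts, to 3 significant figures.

Since the resistors are in series they all carry the loop current I = V/R_total; the power in any one is I²R.
R_total = 773 + 470 = 1243 Ω
I = V / R_total = 173 / 1243 = 0.1392 A
P_R2 = I² × R2 = (0.1392)² × 470 = 9.104 W

9.10 W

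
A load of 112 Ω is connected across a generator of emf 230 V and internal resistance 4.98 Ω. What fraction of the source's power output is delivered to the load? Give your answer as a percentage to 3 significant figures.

95.7 %

Efficiency is P_load / P_total. With a series r and R sharing the same I, P = I²R for each, so η = R/(R+r).
η = R / (R + r) = 112 / (112 + 4.98) = 0.9574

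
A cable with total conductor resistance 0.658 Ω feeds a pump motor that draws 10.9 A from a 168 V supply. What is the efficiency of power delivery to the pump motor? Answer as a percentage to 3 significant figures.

The cable carries the full 10.9 A.
P_line = I² R_line = (10.90)² × 0.658 = 78.18 W
P_source = V I = 168 × 10.90 = 1831 W; P_load = 1753 W
η = P_load / P_source = 1753 / 1831 = 0.9573

95.7 %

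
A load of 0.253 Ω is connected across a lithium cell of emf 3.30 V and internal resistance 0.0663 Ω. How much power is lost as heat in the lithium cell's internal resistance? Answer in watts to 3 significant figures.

The internal resistance carries the same current as the load; P_int = I²r.
I = ε / (r + R) = 3.30 / (0.0663 + 0.253) = 10.34 A
P_int = I² r = (10.34)² × 0.0663 = 7.082 W

7.08 W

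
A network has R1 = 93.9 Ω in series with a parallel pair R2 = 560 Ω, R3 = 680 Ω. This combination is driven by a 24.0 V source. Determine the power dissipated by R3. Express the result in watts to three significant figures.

0.497 W

Replace R2 and R3 with their parallel equivalent so the circuit becomes R1 in series with R_p.
R_p = (560×680)/(560+680) = 307.1 Ω
R_total = 93.9 + 307.1 = 401.0 Ω
I = V / R_total = 24.0 / 401.0 = 0.05985 A
Voltage across the parallel pair: V_p = I × R_p = 0.05985 × 307.1 = 18.38 V
R3 is across V_p, so use P = V²/R for that branch.
P_R3 = (18.38)² / 680 = 0.4968 W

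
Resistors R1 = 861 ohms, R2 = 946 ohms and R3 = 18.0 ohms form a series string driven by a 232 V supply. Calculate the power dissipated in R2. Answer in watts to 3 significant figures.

15.3 W

The current is common to all series resistors; compute it, then apply P = I²R for the target.
R_total = 861 + 946 + 18.0 = 1825 Ω
I = V / R_total = 232 / 1825 = 0.1271 A
P_R2 = I² × R2 = (0.1271)² × 946 = 15.29 W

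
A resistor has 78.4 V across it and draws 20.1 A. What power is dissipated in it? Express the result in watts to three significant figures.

1580 W

With V and I both given, power follows immediately from P = V I.
P = 78.4 V × 20.10 A = 1576 W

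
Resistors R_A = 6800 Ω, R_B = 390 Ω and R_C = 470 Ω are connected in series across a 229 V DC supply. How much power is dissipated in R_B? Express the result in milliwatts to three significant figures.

Since the resistors are in series they all carry the loop current I = V/R_total; the power in any one is I²R.
R_total = 6800 + 390 + 470 = 7660 Ω
I = V / R_total = 229 / 7660 = 0.02990 A
P_R_B = I² × R_B = (0.02990)² × 390 = 0.3486 W

349 mW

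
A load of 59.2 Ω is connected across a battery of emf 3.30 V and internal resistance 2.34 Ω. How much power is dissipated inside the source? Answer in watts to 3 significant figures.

0.00673 W

Internal loss is I²r, with I set by the total series resistance r+R.
I = ε / (r + R) = 3.30 / (2.34 + 59.2) = 0.05362 A
P_int = I² r = (0.05362)² × 2.34 = 0.006729 W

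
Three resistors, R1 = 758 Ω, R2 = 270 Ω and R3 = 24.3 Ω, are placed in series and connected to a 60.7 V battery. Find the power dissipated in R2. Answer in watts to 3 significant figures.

0.898 W

Series elements share the same current, so find I first, then use P = I²R.
R_total = 758 + 270 + 24.3 = 1052 Ω
I = V / R_total = 60.7 / 1052 = 0.05768 A
P_R2 = I² × R2 = (0.05768)² × 270 = 0.8984 W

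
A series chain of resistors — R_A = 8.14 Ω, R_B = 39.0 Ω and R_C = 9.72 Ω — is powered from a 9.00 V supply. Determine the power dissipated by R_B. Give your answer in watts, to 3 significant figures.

Series elements share the same current, so find I first, then use P = I²R.
R_total = 8.14 + 39.0 + 9.72 = 56.86 Ω
I = V / R_total = 9.00 / 56.86 = 0.1583 A
P_R_B = I² × R_B = (0.1583)² × 39.0 = 0.9771 W

0.977 W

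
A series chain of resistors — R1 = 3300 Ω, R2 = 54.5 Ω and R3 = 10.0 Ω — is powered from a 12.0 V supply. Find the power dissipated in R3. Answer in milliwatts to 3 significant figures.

In a series string the same current flows through every resistor — find that current, then P = I²R for the one we want.
R_total = 3300 + 54.5 + 10.0 = 3364 Ω
I = V / R_total = 12.0 / 3364 = 0.003567 A
P_R3 = I² × R3 = (0.003567)² × 10.0 = 0.0001272 W

0.127 mW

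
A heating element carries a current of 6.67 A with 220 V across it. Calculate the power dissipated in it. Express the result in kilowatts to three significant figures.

With V and I both given, power follows immediately from P = V I.
P = 220 V × 6.670 A = 1467 W

1.47 kW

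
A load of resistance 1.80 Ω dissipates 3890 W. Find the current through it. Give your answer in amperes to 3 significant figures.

Inverting the appropriate power form: I = √(P / R).
I = √(3890 / 1.80) = 46.49 A

46.5 A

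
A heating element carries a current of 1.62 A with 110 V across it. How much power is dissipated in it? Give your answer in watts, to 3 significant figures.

178 W

Since both terminal voltage and current are stated, P = V I gives the power in one step.
P = 110 V × 1.620 A = 178.2 W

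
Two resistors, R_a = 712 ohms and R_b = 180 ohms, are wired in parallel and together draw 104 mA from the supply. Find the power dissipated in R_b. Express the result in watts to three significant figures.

1.24 W

Only the total current is stated, so first find the parallel equivalent to get the voltage across the combination.
1/R_eq = 1/712 + 1/180 ⇒ R_eq = 143.7 Ω
V = I_total × R_eq = 0.1040 × 143.7 = 14.94 V
P_R_b = V² / R_b = (14.94)² / 180 = 1.240 W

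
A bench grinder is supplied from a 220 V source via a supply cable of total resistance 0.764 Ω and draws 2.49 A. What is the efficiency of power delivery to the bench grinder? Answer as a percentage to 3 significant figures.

99.1 %

The supply cable carries the full 2.49 A.
P_line = I² R_line = (2.490)² × 0.764 = 4.737 W
P_source = V I = 220 × 2.490 = 547.8 W; P_load = 543.1 W
η = P_load / P_source = 543.1 / 547.8 = 0.9914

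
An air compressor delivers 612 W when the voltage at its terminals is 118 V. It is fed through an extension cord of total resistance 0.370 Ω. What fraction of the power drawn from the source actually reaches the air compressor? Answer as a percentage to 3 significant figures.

I = P / V = 612 / 118 = 5.186 A through the extension cord.
P_line = I² R_line = (5.186)² × 0.370 = 9.953 W
P_source = P_load + P_line = 612.0 + 9.953 = 622.0 W
η = P_load / P_source = 612.0 / 622.0 = 0.9840

98.4 %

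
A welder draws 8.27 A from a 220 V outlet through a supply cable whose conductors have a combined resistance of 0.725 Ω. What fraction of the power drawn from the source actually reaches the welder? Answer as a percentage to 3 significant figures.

97.3 %

The supply cable carries the full 8.27 A.
P_line = I² R_line = (8.270)² × 0.725 = 49.58 W
P_source = V I = 220 × 8.270 = 1819 W; P_load = 1770 W
η = P_load / P_source = 1770 / 1819 = 0.9727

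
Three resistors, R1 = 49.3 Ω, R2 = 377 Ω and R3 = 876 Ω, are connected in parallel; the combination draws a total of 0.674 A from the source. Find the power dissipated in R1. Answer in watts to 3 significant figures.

15.9 W

Only the total current is stated, so first find the parallel equivalent to get the voltage across the combination.
1/R_eq = 1/49.3 + 1/377 + 1/876 ⇒ R_eq = 41.53 Ω
V = I_total × R_eq = 0.6740 × 41.53 = 27.99 V
P_R1 = V² / R1 = (27.99)² / 49.3 = 15.89 W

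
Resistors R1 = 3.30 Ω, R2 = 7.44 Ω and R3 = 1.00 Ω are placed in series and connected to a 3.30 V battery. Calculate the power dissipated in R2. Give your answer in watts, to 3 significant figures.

Since the resistors are in series they all carry the loop current I = V/R_total; the power in any one is I²R.
R_total = 3.30 + 7.44 + 1.00 = 11.74 Ω
I = V / R_total = 3.30 / 11.74 = 0.2811 A
P_R2 = I² × R2 = (0.2811)² × 7.44 = 0.5878 W

0.588 W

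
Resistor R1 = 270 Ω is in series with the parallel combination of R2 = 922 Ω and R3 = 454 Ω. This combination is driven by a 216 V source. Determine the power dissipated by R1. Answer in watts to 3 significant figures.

Replace R2 and R3 with their parallel equivalent so the circuit becomes R1 in series with R_p.
R_p = (922×454)/(922+454) = 304.2 Ω
R_total = 270 + 304.2 = 574.2 Ω
I = V / R_total = 216 / 574.2 = 0.3762 A
The full supply current passes through R1: P = I²R.
P_R1 = (0.3762)² × 270 = 38.21 W

38.2 W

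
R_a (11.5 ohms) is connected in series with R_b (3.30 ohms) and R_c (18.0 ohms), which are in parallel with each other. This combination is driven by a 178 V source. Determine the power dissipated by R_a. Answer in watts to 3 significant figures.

Collapse R_b‖R_c to a single equivalent, reducing the network to two series elements.
R_p = (3.30×18.0)/(3.30+18.0) = 2.789 Ω
R_total = 11.5 + 2.789 = 14.29 Ω
I = V / R_total = 178 / 14.29 = 12.46 A
R_a is in the main series path, so its power is I²R_a.
P_R_a = (12.46)² × 11.5 = 1785 W

1780 W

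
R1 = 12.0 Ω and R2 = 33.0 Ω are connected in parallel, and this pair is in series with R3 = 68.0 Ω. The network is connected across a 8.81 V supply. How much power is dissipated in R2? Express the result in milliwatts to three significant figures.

30.9 mW

Collapse the R1‖R2 pair into one equivalent R_p; then R_p and R3 form a series string.
R_p = (12.0×33.0)/(12.0+33.0) = 8.800 Ω
R_total = R_p + 68.0 = 8.800 + 68.0 = 76.80 Ω
I = V / R_total = 8.81 / 76.80 = 0.1147 A
Voltage across the parallel pair: V_p = I × R_p = 0.1147 × 8.800 = 1.009 V
R2 sits across V_p; its power is V_p²/R.
P_R2 = (1.009)² / 33.0 = 0.03088 W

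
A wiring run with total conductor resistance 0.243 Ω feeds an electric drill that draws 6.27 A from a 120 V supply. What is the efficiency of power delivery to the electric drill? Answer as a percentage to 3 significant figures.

98.7 %

The wiring run carries the full 6.27 A.
P_line = I² R_line = (6.270)² × 0.243 = 9.553 W
P_source = V I = 120 × 6.270 = 752.4 W; P_load = 742.8 W
η = P_load / P_source = 742.8 / 752.4 = 0.9873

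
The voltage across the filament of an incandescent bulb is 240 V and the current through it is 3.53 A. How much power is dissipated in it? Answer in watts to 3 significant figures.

Both the voltage across and the current through the element are known, so P = V I applies directly.
P = 240 V × 3.530 A = 847.2 W

847 W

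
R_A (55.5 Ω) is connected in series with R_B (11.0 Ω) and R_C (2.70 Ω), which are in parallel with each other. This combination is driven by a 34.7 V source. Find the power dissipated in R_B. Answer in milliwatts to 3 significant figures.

155 mW

Replace R_B and R_C with their parallel equivalent so the circuit becomes R_A in series with R_p.
R_p = (11.0×2.70)/(11.0+2.70) = 2.168 Ω
R_total = 55.5 + 2.168 = 57.67 Ω
I = V / R_total = 34.7 / 57.67 = 0.6017 A
Voltage across the parallel pair: V_p = I × R_p = 0.6017 × 2.168 = 1.304 V
R_B is across V_p, so use P = V²/R for that branch.
P_R_B = (1.304)² / 11.0 = 0.1547 W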